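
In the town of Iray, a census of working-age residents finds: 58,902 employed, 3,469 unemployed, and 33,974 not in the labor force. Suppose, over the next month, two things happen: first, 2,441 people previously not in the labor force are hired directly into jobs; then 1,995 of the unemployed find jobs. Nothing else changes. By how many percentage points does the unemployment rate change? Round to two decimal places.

Initially, labor force = 58,902 + 3,469 = 62,371, so u = 3,469/62,371 = 5.56%.
After the first change, employed and labor force both rise by 2,441; unemployed unchanged → E = 61,343, U = 3,469, labor force = 64,812.
After the second change, unemployed falls and employed rises by 1,995; labor force unchanged → E = 63,338, U = 1,474, labor force = 64,812.
New unemployment rate = 1,474 / 64,812 = 2.27%.
Change = 2.27% − 5.56% = −3.29 percentage points.

The unemployment rate changes by −3.29 percentage points.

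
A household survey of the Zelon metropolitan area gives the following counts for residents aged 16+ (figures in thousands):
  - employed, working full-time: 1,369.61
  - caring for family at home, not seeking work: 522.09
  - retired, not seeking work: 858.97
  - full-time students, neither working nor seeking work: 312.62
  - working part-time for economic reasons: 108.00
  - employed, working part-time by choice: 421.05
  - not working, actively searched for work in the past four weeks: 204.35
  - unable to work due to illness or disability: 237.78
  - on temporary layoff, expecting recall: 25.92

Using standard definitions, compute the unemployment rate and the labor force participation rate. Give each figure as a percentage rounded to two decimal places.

Unemployment rate ≈ 10.82%; labor force participation rate ≈ 52.43%.

Employed = 1,369.61 + 108.00 + 421.05 = 1,898.66 thousand (anyone who worked, including part-time for economic reasons, counts as employed).
Unemployed = 204.35 + 25.92 = 230.27 thousand (jobless and actively searching, or on temporary layoff).
Labor force = 1,898.66 + 230.27 = 2,128.93 thousand.
Not in labor force = 522.09 + 858.97 + 312.62 + 237.78 = 1,931.46 thousand (those not working and not actively searching are outside the labor force).
Civilian working-age population = 2,128.93 + 1,931.46 = 4,060.39 thousand.
Unemployment rate = 230.27 / 2,128.93 = 10.82%.
Labor force participation rate = 2,128.93 / 4,060.39 = 52.43%.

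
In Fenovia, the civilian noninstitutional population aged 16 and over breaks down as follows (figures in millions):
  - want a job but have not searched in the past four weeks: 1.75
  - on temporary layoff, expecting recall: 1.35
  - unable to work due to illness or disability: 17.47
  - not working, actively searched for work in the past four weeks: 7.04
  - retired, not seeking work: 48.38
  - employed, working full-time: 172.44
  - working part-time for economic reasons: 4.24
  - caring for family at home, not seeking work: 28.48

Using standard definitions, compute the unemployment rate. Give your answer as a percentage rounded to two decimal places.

Unemployment rate ≈ 4.53%.

Employed = 172.44 + 4.24 = 176.68 million (anyone who worked, including part-time for economic reasons, counts as employed).
Unemployed = 1.35 + 7.04 = 8.39 million (jobless and actively searching, or on temporary layoff).
Labor force = 176.68 + 8.39 = 185.07 million.
Unemployment rate = 8.39 / 185.07 = 4.53%.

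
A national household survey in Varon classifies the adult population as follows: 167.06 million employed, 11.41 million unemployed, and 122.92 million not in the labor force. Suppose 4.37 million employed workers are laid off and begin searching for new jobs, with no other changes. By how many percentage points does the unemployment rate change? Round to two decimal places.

Initially, labor force = 167.06 + 11.41 = 178.47 million, so u = 11.41/178.47 = 6.39%.
After the change, employed falls and unemployed rises by 4.37; labor force unchanged → E = 162.69, U = 15.78, labor force = 178.47 million.
New unemployment rate = 15.78 / 178.47 = 8.84%.
Change = 8.84% − 6.39% = +2.45 percentage points.

The unemployment rate changes by +2.45 percentage points.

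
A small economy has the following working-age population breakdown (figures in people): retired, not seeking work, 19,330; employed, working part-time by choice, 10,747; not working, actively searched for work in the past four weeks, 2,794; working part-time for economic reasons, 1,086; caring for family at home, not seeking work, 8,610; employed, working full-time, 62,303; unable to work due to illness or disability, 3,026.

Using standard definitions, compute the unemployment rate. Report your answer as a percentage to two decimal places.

Unemployment rate ≈ 3.63%.

Employed = 10,747 + 1,086 + 62,303 = 74,136 (anyone who worked, including part-time for economic reasons, counts as employed).
Unemployed = 2,794.
Labor force = 74,136 + 2,794 = 76,930.
Unemployment rate = 2,794 / 76,930 = 3.63%.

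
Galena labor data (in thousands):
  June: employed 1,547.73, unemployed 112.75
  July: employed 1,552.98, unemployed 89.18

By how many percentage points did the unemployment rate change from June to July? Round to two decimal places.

June: labor force = 1,547.73 + 112.75 = 1,660.48; u = 112.75/1,660.48 = 6.79%.
July: labor force = 1,552.98 + 89.18 = 1,642.16; u = 89.18/1,642.16 = 5.43%.
Change = 5.43% − 6.79% = −1.36 pp.

The unemployment rate changed by −1.36 percentage points.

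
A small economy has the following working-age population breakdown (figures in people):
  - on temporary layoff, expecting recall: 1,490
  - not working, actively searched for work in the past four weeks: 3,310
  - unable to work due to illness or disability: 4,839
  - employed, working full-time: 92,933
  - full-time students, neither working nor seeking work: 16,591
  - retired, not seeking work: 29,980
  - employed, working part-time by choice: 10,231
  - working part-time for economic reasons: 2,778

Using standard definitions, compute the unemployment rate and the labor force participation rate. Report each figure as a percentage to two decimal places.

Unemployment rate ≈ 4.33%; labor force participation rate ≈ 68.30%.

Employed = 92,933 + 10,231 + 2,778 = 105,942 (anyone who worked, including part-time for economic reasons, counts as employed).
Unemployed = 1,490 + 3,310 = 4,800 (jobless and actively searching, or on temporary layoff).
Labor force = 105,942 + 4,800 = 110,742.
Not in labor force = 4,839 + 16,591 + 29,980 = 51,410 (those not working and not actively searching are outside the labor force).
Civilian working-age population = 110,742 + 51,410 = 162,152.
Unemployment rate = 4,800 / 110,742 = 4.33%.
Labor force participation rate = 110,742 / 162,152 = 68.30%.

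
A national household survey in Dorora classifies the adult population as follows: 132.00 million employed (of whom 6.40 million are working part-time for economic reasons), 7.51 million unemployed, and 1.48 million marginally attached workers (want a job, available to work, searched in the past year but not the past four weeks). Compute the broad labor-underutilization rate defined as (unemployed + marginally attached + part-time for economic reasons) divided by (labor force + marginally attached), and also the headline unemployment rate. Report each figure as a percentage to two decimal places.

Broad underutilization rate ≈ 10.92%; headline unemployment rate ≈ 5.38%.

Labor force = 132.00 + 7.51 = 139.51 million.
Numerator = 7.51 + 1.48 + 6.40 = 15.39 million.
Denominator = 139.51 + 1.48 = 140.99 million.
Broad rate = 15.39 / 140.99 = 10.92%.
Headline unemployment rate = 7.51 / 139.51 = 5.38%.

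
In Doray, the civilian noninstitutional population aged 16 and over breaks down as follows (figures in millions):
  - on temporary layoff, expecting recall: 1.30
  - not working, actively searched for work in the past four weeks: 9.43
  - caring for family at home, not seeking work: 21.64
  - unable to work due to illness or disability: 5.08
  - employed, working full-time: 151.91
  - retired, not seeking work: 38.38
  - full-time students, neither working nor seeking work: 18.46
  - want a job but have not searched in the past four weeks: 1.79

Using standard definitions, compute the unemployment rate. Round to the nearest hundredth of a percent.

Unemployment rate ≈ 6.60%.

Employed = 151.91 million.
Unemployed = 1.30 + 9.43 = 10.73 million (jobless and actively searching, or on temporary layoff).
Labor force = 151.91 + 10.73 = 162.64 million.
Unemployment rate = 10.73 / 162.64 = 6.60%.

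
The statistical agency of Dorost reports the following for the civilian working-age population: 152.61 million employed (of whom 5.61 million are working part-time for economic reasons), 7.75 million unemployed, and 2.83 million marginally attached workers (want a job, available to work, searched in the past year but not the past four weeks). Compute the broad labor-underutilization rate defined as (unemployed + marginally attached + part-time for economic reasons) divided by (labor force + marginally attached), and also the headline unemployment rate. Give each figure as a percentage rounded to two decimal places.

Labor force = 152.61 + 7.75 = 160.36 million.
Numerator = 7.75 + 2.83 + 5.61 = 16.19 million.
Denominator = 160.36 + 2.83 = 163.19 million.
Broad rate = 16.19 / 163.19 = 9.92%.
Headline unemployment rate = 7.75 / 160.36 = 4.83%.

Broad underutilization rate ≈ 9.92%; headline unemployment rate ≈ 4.83%.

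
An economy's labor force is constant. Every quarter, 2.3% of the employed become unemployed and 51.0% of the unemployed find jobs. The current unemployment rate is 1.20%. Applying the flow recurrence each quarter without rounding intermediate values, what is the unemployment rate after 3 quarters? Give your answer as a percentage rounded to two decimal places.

With a fixed labor force, u_{t+1} = u_t + s·(1−u_t) − f·u_t = u_t·(1−s−f) + s.
Here 1−s−f = 0.467 and s = 0.023.
u_1 = 0.012000 × 0.467 + 0.023 = 0.028604.
u_2 = 0.028604 × 0.467 + 0.023 = 0.036358.
u_3 = 0.036358 × 0.467 + 0.023 = 0.039979.

Unemployment rate after three quarters ≈ 4.00%.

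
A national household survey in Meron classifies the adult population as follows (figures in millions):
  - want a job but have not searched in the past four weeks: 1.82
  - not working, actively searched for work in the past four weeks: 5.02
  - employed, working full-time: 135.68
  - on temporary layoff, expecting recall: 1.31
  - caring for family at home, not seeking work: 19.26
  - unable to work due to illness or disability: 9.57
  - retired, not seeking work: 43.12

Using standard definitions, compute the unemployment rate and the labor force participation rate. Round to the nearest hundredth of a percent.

Unemployment rate ≈ 4.46%; labor force participation rate ≈ 65.81%.

Employed = 135.68 million.
Unemployed = 5.02 + 1.31 = 6.33 million (jobless and actively searching, or on temporary layoff).
Labor force = 135.68 + 6.33 = 142.01 million.
Not in labor force = 1.82 + 19.26 + 9.57 + 43.12 = 73.77 million (those not working and not actively searching are outside the labor force — including those who want a job but have given up searching).
Civilian working-age population = 142.01 + 73.77 = 215.78 million.
Unemployment rate = 6.33 / 142.01 = 4.46%.
Labor force participation rate = 142.01 / 215.78 = 65.81%.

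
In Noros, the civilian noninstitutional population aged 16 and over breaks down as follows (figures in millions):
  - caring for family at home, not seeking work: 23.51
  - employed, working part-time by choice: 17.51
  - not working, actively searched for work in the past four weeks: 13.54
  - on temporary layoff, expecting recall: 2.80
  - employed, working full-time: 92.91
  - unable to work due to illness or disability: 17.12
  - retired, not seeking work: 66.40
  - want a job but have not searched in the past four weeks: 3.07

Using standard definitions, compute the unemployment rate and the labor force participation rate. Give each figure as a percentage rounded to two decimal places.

Unemployment rate ≈ 12.89%; labor force participation rate ≈ 53.52%.

Employed = 17.51 + 92.91 = 110.42 million.
Unemployed = 13.54 + 2.80 = 16.34 million (jobless and actively searching, or on temporary layoff).
Labor force = 110.42 + 16.34 = 126.76 million.
Not in labor force = 23.51 + 17.12 + 66.40 + 3.07 = 110.10 million (those not working and not actively searching are outside the labor force — including those who want a job but have given up searching).
Civilian working-age population = 126.76 + 110.10 = 236.86 million.
Unemployment rate = 16.34 / 126.76 = 12.89%.
Labor force participation rate = 126.76 / 236.86 = 53.52%.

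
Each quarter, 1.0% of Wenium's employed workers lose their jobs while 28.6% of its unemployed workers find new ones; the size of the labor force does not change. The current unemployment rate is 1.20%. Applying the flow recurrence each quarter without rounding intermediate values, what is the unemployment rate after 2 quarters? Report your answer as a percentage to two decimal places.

Unemployment rate after two quarters ≈ 2.30%.

With a fixed labor force, u_{t+1} = u_t + s·(1−u_t) − f·u_t = u_t·(1−s−f) + s.
Here 1−s−f = 0.704 and s = 0.010.
u_1 = 0.012000 × 0.704 + 0.010 = 0.018448.
u_2 = 0.018448 × 0.704 + 0.010 = 0.022987.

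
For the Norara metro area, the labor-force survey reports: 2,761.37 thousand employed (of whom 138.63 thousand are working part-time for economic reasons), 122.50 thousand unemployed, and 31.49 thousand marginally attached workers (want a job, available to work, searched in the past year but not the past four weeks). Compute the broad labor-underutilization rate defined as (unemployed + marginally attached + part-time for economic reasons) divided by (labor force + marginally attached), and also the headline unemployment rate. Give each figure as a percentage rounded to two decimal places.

Labor force = 2,761.37 + 122.50 = 2,883.87 thousand.
Numerator = 122.50 + 31.49 + 138.63 = 292.62 thousand.
Denominator = 2,883.87 + 31.49 = 2,915.36 thousand.
Broad rate = 292.62 / 2,915.36 = 10.04%.
Headline unemployment rate = 122.50 / 2,883.87 = 4.25%.

Broad underutilization rate ≈ 10.04%; headline unemployment rate ≈ 4.25%.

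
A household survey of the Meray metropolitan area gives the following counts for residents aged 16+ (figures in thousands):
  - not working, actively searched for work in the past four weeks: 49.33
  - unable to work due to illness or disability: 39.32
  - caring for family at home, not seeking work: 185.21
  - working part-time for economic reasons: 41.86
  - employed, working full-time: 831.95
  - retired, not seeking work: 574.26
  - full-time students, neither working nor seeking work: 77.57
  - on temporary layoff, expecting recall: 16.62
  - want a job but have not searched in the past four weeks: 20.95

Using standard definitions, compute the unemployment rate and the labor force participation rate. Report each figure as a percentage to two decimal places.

Employed = 41.86 + 831.95 = 873.81 thousand (anyone who worked, including part-time for economic reasons, counts as employed).
Unemployed = 49.33 + 16.62 = 65.95 thousand (jobless and actively searching, or on temporary layoff).
Labor force = 873.81 + 65.95 = 939.76 thousand.
Not in labor force = 39.32 + 185.21 + 574.26 + 77.57 + 20.95 = 897.31 thousand (those not working and not actively searching are outside the labor force — including those who want a job but have given up searching).
Civilian working-age population = 939.76 + 897.31 = 1,837.07 thousand.
Unemployment rate = 65.95 / 939.76 = 7.02%.
Labor force participation rate = 939.76 / 1,837.07 = 51.16%.

Unemployment rate ≈ 7.02%; labor force participation rate ≈ 51.16%.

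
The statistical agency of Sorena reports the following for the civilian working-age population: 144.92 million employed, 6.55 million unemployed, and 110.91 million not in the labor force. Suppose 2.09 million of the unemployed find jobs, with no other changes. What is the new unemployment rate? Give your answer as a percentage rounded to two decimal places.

Initially, labor force = 144.92 + 6.55 = 151.47 million, so u = 6.55/151.47 = 4.32%.
After the change, unemployed falls and employed rises by 2.09; labor force unchanged → E = 147.01, U = 4.46, labor force = 151.47 million.
New unemployment rate = 4.46 / 151.47 = 2.94%.

New unemployment rate ≈ 2.94%.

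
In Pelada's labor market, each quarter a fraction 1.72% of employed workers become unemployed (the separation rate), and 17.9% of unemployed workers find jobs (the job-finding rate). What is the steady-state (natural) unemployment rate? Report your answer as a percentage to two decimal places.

At steady state the flows balance: s·E = f·U, so U/(E+U) = s/(s+f).
u* = 1.72 / (1.72 + 17.9) = 1.72 / 19.62 = 8.77%.

Steady-state unemployment rate ≈ 8.77%.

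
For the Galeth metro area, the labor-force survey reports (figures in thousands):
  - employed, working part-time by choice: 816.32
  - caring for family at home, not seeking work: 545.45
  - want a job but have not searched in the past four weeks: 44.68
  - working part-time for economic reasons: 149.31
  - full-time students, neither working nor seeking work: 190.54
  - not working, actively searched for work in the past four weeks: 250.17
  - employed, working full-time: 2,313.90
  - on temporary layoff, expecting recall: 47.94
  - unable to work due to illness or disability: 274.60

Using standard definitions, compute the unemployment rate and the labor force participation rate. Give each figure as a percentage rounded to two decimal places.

Unemployment rate ≈ 8.33%; labor force participation rate ≈ 77.22%.

Employed = 816.32 + 149.31 + 2,313.90 = 3,279.53 thousand (anyone who worked, including part-time for economic reasons, counts as employed).
Unemployed = 250.17 + 47.94 = 298.11 thousand (jobless and actively searching, or on temporary layoff).
Labor force = 3,279.53 + 298.11 = 3,577.64 thousand.
Not in labor force = 545.45 + 44.68 + 190.54 + 274.60 = 1,055.27 thousand (those not working and not actively searching are outside the labor force — including those who want a job but have given up searching).
Civilian working-age population = 3,577.64 + 1,055.27 = 4,632.91 thousand.
Unemployment rate = 298.11 / 3,577.64 = 8.33%.
Labor force participation rate = 3,577.64 / 4,632.91 = 77.22%.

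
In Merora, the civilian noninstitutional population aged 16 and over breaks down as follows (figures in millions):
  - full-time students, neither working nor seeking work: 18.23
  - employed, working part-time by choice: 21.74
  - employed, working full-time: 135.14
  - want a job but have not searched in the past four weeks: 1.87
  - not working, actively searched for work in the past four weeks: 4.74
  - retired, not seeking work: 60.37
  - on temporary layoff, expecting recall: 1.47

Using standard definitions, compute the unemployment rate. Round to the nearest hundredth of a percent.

Unemployment rate ≈ 3.81%.

Employed = 21.74 + 135.14 = 156.88 million.
Unemployed = 4.74 + 1.47 = 6.21 million (jobless and actively searching, or on temporary layoff).
Labor force = 156.88 + 6.21 = 163.09 million.
Unemployment rate = 6.21 / 163.09 = 3.81%.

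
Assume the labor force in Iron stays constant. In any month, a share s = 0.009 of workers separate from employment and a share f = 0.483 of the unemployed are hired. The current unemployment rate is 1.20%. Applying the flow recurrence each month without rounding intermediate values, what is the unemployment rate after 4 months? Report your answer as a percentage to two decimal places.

With a fixed labor force, u_{t+1} = u_t + s·(1−u_t) − f·u_t = u_t·(1−s−f) + s.
Here 1−s−f = 0.508 and s = 0.009.
u_1 = 0.012000 × 0.508 + 0.009 = 0.015096.
u_2 = 0.015096 × 0.508 + 0.009 = 0.016669.
u_3 = 0.016669 × 0.508 + 0.009 = 0.017468.
u_4 = 0.017468 × 0.508 + 0.009 = 0.017874.

Unemployment rate after four months ≈ 1.79%.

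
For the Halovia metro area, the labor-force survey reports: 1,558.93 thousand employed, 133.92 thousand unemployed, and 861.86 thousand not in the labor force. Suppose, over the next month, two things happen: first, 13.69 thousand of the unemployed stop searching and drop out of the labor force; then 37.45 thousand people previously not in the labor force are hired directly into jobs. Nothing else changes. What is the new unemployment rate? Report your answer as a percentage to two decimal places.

New unemployment rate ≈ 7.00%.

Initially, labor force = 1,558.93 + 133.92 = 1,692.85 thousand, so u = 133.92/1,692.85 = 7.91%.
After the first change, unemployed and labor force both fall by 13.69 → E = 1,558.93, U = 120.23, labor force = 1,679.16 thousand.
After the second change, employed and labor force both rise by 37.45; unemployed unchanged → E = 1,596.38, U = 120.23, labor force = 1,716.61 thousand.
New unemployment rate = 120.23 / 1,716.61 = 7.00%.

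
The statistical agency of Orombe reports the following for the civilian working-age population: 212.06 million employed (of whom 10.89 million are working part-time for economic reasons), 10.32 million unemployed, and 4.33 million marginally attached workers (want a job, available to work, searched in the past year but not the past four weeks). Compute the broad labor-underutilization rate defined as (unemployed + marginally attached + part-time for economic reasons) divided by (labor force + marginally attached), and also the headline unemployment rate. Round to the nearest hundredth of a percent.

Broad underutilization rate ≈ 11.27%; headline unemployment rate ≈ 4.64%.

Labor force = 212.06 + 10.32 = 222.38 million.
Numerator = 10.32 + 4.33 + 10.89 = 25.54 million.
Denominator = 222.38 + 4.33 = 226.71 million.
Broad rate = 25.54 / 226.71 = 11.27%.
Headline unemployment rate = 10.32 / 222.38 = 4.64%.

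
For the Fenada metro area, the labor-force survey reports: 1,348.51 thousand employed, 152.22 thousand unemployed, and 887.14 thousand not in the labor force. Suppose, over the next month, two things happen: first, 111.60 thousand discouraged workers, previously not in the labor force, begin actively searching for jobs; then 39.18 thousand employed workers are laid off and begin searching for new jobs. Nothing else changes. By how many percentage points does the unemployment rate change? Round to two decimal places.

Initially, labor force = 1,348.51 + 152.22 = 1,500.73 thousand, so u = 152.22/1,500.73 = 10.14%.
After the first change, unemployed and labor force both rise by 111.60 → E = 1,348.51, U = 263.82, labor force = 1,612.33 thousand.
After the second change, employed falls and unemployed rises by 39.18; labor force unchanged → E = 1,309.33, U = 303.00, labor force = 1,612.33 thousand.
New unemployment rate = 303.00 / 1,612.33 = 18.79%.
Change = 18.79% − 10.14% = +8.65 percentage points.

The unemployment rate changes by +8.65 percentage points.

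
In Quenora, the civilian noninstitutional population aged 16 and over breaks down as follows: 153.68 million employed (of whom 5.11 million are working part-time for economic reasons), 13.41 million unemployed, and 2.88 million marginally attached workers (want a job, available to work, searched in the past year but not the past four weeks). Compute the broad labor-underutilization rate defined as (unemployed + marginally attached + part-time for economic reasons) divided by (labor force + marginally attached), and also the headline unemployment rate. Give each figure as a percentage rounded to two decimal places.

Labor force = 153.68 + 13.41 = 167.09 million.
Numerator = 13.41 + 2.88 + 5.11 = 21.40 million.
Denominator = 167.09 + 2.88 = 169.97 million.
Broad rate = 21.40 / 169.97 = 12.59%.
Headline unemployment rate = 13.41 / 167.09 = 8.03%.

Broad underutilization rate ≈ 12.59%; headline unemployment rate ≈ 8.03%.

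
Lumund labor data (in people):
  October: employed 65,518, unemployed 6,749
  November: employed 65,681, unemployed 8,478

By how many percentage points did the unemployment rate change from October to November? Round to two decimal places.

October: labor force = 65,518 + 6,749 = 72,267; u = 6,749/72,267 = 9.34%.
November: labor force = 65,681 + 8,478 = 74,159; u = 8,478/74,159 = 11.43%.
Change = 11.43% − 9.34% = +2.09 pp.

The unemployment rate changed by +2.09 percentage points.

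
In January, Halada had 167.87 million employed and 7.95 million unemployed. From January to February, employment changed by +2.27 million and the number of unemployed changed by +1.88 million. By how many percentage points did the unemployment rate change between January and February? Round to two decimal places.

January: labor force = 167.87 + 7.95 = 175.82; u = 7.95/175.82 = 4.52%.
February: labor force = 170.14 + 9.83 = 179.97; u = 9.83/179.97 = 5.46%.
Change = 5.46% − 4.52% = +0.94 pp.

The unemployment rate changed by +0.94 percentage points.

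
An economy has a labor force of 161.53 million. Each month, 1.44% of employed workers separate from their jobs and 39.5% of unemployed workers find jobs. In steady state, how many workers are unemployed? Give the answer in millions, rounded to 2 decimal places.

About 5.68 million are unemployed in steady state.

Steady-state unemployment rate u* = s/(s+f) = 1.44/(1.44+39.5) = 0.035173.
Unemployed = u* × labor force = 0.035173 × 161.53 ≈ 5.68 million.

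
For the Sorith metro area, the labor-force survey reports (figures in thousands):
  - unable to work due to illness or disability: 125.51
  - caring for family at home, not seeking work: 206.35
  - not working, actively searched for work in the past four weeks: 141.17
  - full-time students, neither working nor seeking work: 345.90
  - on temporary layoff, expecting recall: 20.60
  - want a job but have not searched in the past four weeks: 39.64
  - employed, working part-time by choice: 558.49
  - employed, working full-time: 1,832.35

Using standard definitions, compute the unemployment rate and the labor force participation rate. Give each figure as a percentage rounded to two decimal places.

Employed = 558.49 + 1,832.35 = 2,390.84 thousand.
Unemployed = 141.17 + 20.60 = 161.77 thousand (jobless and actively searching, or on temporary layoff).
Labor force = 2,390.84 + 161.77 = 2,552.61 thousand.
Not in labor force = 125.51 + 206.35 + 345.90 + 39.64 = 717.40 thousand (those not working and not actively searching are outside the labor force — including those who want a job but have given up searching).
Civilian working-age population = 2,552.61 + 717.40 = 3,270.01 thousand.
Unemployment rate = 161.77 / 2,552.61 = 6.34%.
Labor force participation rate = 2,552.61 / 3,270.01 = 78.06%.

Unemployment rate ≈ 6.34%; labor force participation rate ≈ 78.06%.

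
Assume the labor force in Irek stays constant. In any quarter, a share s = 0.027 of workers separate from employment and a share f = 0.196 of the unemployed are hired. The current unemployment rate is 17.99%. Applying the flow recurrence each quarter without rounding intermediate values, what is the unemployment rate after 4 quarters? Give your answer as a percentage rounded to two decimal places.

With a fixed labor force, u_{t+1} = u_t + s·(1−u_t) − f·u_t = u_t·(1−s−f) + s.
Here 1−s−f = 0.777 and s = 0.027.
u_1 = 0.179900 × 0.777 + 0.027 = 0.166782.
u_2 = 0.166782 × 0.777 + 0.027 = 0.156590.
u_3 = 0.156590 × 0.777 + 0.027 = 0.148670.
u_4 = 0.148670 × 0.777 + 0.027 = 0.142517.

Unemployment rate after four quarters ≈ 14.25%.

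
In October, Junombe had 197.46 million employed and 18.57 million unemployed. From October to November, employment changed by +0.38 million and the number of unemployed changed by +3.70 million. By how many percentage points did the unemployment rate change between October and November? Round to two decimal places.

The unemployment rate changed by +1.52 percentage points.

October: labor force = 197.46 + 18.57 = 216.03; u = 18.57/216.03 = 8.60%.
November: labor force = 197.84 + 22.27 = 220.11; u = 22.27/220.11 = 10.12%.
Change = 10.12% − 8.60% = +1.52 pp.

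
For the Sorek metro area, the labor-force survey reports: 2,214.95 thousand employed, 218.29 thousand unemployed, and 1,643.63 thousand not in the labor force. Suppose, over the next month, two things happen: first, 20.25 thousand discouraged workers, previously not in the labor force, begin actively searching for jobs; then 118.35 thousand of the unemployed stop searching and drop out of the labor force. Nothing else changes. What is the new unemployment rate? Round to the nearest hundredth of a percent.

New unemployment rate ≈ 5.15%.

Initially, labor force = 2,214.95 + 218.29 = 2,433.24 thousand, so u = 218.29/2,433.24 = 8.97%.
After the first change, unemployed and labor force both rise by 20.25 → E = 2,214.95, U = 238.54, labor force = 2,453.49 thousand.
After the second change, unemployed and labor force both fall by 118.35 → E = 2,214.95, U = 120.19, labor force = 2,335.14 thousand.
New unemployment rate = 120.19 / 2,335.14 = 5.15%.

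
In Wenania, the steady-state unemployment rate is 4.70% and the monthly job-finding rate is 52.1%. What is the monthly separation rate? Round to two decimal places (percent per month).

From u* = s/(s+f): s = u·f/(1−u).
s = 0.0470 × 52.1 / (1 − 0.0470) = 2.4487 / 0.9530 ≈ 2.57% per month.

Separation rate ≈ 2.57% per month.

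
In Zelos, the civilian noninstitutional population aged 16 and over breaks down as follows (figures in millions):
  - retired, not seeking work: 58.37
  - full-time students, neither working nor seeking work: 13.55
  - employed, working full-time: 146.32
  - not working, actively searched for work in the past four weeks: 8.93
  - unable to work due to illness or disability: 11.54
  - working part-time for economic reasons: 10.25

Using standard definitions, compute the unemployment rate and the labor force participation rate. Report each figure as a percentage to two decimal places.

Unemployment rate ≈ 5.40%; labor force participation rate ≈ 66.48%.

Employed = 146.32 + 10.25 = 156.57 million (anyone who worked, including part-time for economic reasons, counts as employed).
Unemployed = 8.93 million.
Labor force = 156.57 + 8.93 = 165.50 million.
Not in labor force = 58.37 + 13.55 + 11.54 = 83.46 million (those not working and not actively searching are outside the labor force).
Civilian working-age population = 165.50 + 83.46 = 248.96 million.
Unemployment rate = 8.93 / 165.50 = 5.40%.
Labor force participation rate = 165.50 / 248.96 = 66.48%.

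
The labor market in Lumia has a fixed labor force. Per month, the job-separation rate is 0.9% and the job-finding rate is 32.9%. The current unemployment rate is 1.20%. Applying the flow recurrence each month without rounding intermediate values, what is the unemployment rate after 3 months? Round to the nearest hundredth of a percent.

Unemployment rate after three months ≈ 2.24%.

With a fixed labor force, u_{t+1} = u_t + s·(1−u_t) − f·u_t = u_t·(1−s−f) + s.
Here 1−s−f = 0.662 and s = 0.009.
u_1 = 0.012000 × 0.662 + 0.009 = 0.016944.
u_2 = 0.016944 × 0.662 + 0.009 = 0.020217.
u_3 = 0.020217 × 0.662 + 0.009 = 0.022384.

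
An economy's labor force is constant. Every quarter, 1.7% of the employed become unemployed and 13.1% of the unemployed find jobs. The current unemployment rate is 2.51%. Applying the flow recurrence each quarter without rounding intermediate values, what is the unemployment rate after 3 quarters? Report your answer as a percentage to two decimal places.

With a fixed labor force, u_{t+1} = u_t + s·(1−u_t) − f·u_t = u_t·(1−s−f) + s.
Here 1−s−f = 0.852 and s = 0.017.
u_1 = 0.025100 × 0.852 + 0.017 = 0.038385.
u_2 = 0.038385 × 0.852 + 0.017 = 0.049704.
u_3 = 0.049704 × 0.852 + 0.017 = 0.059348.

Unemployment rate after three quarters ≈ 5.93%.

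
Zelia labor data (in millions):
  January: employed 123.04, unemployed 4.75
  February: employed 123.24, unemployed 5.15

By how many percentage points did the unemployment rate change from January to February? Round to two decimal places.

The unemployment rate changed by +0.29 percentage points.

January: labor force = 123.04 + 4.75 = 127.79; u = 4.75/127.79 = 3.72%.
February: labor force = 123.24 + 5.15 = 128.39; u = 5.15/128.39 = 4.01%.
Change = 4.01% − 3.72% = +0.29 pp.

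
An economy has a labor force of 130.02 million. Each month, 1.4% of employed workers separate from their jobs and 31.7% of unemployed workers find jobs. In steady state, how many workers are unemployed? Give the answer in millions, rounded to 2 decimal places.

About 5.50 million are unemployed in steady state.

Steady-state unemployment rate u* = s/(s+f) = 1.4/(1.4+31.7) = 0.042296.
Unemployed = u* × labor force = 0.042296 × 130.02 ≈ 5.50 million.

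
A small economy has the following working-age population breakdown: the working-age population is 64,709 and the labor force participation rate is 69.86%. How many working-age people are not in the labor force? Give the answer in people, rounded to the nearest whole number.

About 19,503 are not in the labor force.

Share not in the labor force = 1 − 0.6986 = 0.3014.
Not in labor force = 0.3014 × 64,709 ≈ 19,503.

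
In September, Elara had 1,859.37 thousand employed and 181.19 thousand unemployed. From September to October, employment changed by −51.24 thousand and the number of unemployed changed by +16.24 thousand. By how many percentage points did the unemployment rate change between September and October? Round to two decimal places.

September: labor force = 1,859.37 + 181.19 = 2,040.56; u = 181.19/2,040.56 = 8.88%.
October: labor force = 1,808.13 + 197.43 = 2,005.56; u = 197.43/2,005.56 = 9.84%.
Change = 9.84% − 8.88% = +0.96 pp.

The unemployment rate changed by +0.96 percentage points.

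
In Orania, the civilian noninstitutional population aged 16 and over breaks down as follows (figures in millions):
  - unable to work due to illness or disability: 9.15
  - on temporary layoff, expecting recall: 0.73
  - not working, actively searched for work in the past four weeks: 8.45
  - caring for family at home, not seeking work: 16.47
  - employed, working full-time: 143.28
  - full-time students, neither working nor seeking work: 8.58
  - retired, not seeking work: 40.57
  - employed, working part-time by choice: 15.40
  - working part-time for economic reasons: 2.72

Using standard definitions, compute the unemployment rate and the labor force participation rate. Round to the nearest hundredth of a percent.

Employed = 143.28 + 15.40 + 2.72 = 161.40 million (anyone who worked, including part-time for economic reasons, counts as employed).
Unemployed = 0.73 + 8.45 = 9.18 million (jobless and actively searching, or on temporary layoff).
Labor force = 161.40 + 9.18 = 170.58 million.
Not in labor force = 9.15 + 16.47 + 8.58 + 40.57 = 74.77 million (those not working and not actively searching are outside the labor force).
Civilian working-age population = 170.58 + 74.77 = 245.35 million.
Unemployment rate = 9.18 / 170.58 = 5.38%.
Labor force participation rate = 170.58 / 245.35 = 69.53%.

Unemployment rate ≈ 5.38%; labor force participation rate ≈ 69.53%.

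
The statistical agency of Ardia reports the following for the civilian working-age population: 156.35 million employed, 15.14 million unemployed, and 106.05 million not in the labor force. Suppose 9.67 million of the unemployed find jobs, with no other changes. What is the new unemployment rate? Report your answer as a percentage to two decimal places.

New unemployment rate ≈ 3.19%.

Initially, labor force = 156.35 + 15.14 = 171.49 million, so u = 15.14/171.49 = 8.83%.
After the change, unemployed falls and employed rises by 9.67; labor force unchanged → E = 166.02, U = 5.47, labor force = 171.49 million.
New unemployment rate = 5.47 / 171.49 = 3.19%.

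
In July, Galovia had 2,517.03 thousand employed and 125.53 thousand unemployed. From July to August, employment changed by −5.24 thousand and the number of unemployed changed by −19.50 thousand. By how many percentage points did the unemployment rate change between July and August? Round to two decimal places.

July: labor force = 2,517.03 + 125.53 = 2,642.56; u = 125.53/2,642.56 = 4.75%.
August: labor force = 2,511.79 + 106.03 = 2,617.82; u = 106.03/2,617.82 = 4.05%.
Change = 4.05% − 4.75% = −0.70 pp.

The unemployment rate changed by −0.70 percentage points.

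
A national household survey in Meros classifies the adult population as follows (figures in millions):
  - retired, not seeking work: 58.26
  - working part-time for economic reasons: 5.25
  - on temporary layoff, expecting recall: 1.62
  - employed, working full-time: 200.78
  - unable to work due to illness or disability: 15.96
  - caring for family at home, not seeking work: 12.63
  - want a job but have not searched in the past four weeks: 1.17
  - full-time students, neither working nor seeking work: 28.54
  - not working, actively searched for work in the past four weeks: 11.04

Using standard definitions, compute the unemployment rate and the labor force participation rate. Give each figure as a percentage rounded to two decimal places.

Employed = 5.25 + 200.78 = 206.03 million (anyone who worked, including part-time for economic reasons, counts as employed).
Unemployed = 1.62 + 11.04 = 12.66 million (jobless and actively searching, or on temporary layoff).
Labor force = 206.03 + 12.66 = 218.69 million.
Not in labor force = 58.26 + 15.96 + 12.63 + 1.17 + 28.54 = 116.56 million (those not working and not actively searching are outside the labor force — including those who want a job but have given up searching).
Civilian working-age population = 218.69 + 116.56 = 335.25 million.
Unemployment rate = 12.66 / 218.69 = 5.79%.
Labor force participation rate = 218.69 / 335.25 = 65.23%.

Unemployment rate ≈ 5.79%; labor force participation rate ≈ 65.23%.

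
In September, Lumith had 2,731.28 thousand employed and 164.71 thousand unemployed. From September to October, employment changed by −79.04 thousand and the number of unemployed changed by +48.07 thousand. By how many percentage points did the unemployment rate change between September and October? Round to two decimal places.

The unemployment rate changed by +1.74 percentage points.

September: labor force = 2,731.28 + 164.71 = 2,895.99; u = 164.71/2,895.99 = 5.69%.
October: labor force = 2,652.24 + 212.78 = 2,865.02; u = 212.78/2,865.02 = 7.43%.
Change = 7.43% − 5.69% = +1.74 pp.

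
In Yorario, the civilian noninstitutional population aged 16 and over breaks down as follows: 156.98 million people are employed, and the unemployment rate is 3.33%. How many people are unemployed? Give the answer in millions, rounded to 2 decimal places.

Let U be the number unemployed. The labor force is E + U, and U/(E+U) = 0.0333.
So U = 0.0333 × 156.98 / (1 − 0.0333) = 5.2274 / 0.9667 ≈ 5.41 million.

About 5.41 million are unemployed.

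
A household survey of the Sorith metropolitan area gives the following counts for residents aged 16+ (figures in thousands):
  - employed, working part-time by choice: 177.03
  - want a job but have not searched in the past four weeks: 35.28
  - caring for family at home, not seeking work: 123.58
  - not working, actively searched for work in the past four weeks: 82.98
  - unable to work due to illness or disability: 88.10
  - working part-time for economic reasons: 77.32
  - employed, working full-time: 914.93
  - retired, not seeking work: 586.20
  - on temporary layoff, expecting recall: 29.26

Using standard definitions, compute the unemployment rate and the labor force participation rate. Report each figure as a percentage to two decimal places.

Unemployment rate ≈ 8.76%; labor force participation rate ≈ 60.60%.

Employed = 177.03 + 77.32 + 914.93 = 1,169.28 thousand (anyone who worked, including part-time for economic reasons, counts as employed).
Unemployed = 82.98 + 29.26 = 112.24 thousand (jobless and actively searching, or on temporary layoff).
Labor force = 1,169.28 + 112.24 = 1,281.52 thousand.
Not in labor force = 35.28 + 123.58 + 88.10 + 586.20 = 833.16 thousand (those not working and not actively searching are outside the labor force — including those who want a job but have given up searching).
Civilian working-age population = 1,281.52 + 833.16 = 2,114.68 thousand.
Unemployment rate = 112.24 / 1,281.52 = 8.76%.
Labor force participation rate = 1,281.52 / 2,114.68 = 60.60%.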